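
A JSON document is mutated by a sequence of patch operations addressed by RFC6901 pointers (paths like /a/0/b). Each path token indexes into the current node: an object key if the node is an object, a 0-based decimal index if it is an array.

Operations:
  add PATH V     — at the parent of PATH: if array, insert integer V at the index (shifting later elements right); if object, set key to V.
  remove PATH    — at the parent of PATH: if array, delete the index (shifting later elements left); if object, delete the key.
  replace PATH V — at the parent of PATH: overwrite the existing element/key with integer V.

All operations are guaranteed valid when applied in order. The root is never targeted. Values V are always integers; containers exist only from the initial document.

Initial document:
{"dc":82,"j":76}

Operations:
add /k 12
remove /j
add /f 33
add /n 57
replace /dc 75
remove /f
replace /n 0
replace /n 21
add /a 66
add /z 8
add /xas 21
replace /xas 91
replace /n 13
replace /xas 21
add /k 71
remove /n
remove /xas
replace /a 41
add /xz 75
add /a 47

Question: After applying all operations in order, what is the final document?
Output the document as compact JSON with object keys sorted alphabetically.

Answer: {"a":47,"dc":75,"k":71,"xz":75,"z":8}

Derivation:
After op 1 (add /k 12): {"dc":82,"j":76,"k":12}
After op 2 (remove /j): {"dc":82,"k":12}
After op 3 (add /f 33): {"dc":82,"f":33,"k":12}
After op 4 (add /n 57): {"dc":82,"f":33,"k":12,"n":57}
After op 5 (replace /dc 75): {"dc":75,"f":33,"k":12,"n":57}
After op 6 (remove /f): {"dc":75,"k":12,"n":57}
After op 7 (replace /n 0): {"dc":75,"k":12,"n":0}
After op 8 (replace /n 21): {"dc":75,"k":12,"n":21}
After op 9 (add /a 66): {"a":66,"dc":75,"k":12,"n":21}
After op 10 (add /z 8): {"a":66,"dc":75,"k":12,"n":21,"z":8}
After op 11 (add /xas 21): {"a":66,"dc":75,"k":12,"n":21,"xas":21,"z":8}
After op 12 (replace /xas 91): {"a":66,"dc":75,"k":12,"n":21,"xas":91,"z":8}
After op 13 (replace /n 13): {"a":66,"dc":75,"k":12,"n":13,"xas":91,"z":8}
After op 14 (replace /xas 21): {"a":66,"dc":75,"k":12,"n":13,"xas":21,"z":8}
After op 15 (add /k 71): {"a":66,"dc":75,"k":71,"n":13,"xas":21,"z":8}
After op 16 (remove /n): {"a":66,"dc":75,"k":71,"xas":21,"z":8}
After op 17 (remove /xas): {"a":66,"dc":75,"k":71,"z":8}
After op 18 (replace /a 41): {"a":41,"dc":75,"k":71,"z":8}
After op 19 (add /xz 75): {"a":41,"dc":75,"k":71,"xz":75,"z":8}
After op 20 (add /a 47): {"a":47,"dc":75,"k":71,"xz":75,"z":8}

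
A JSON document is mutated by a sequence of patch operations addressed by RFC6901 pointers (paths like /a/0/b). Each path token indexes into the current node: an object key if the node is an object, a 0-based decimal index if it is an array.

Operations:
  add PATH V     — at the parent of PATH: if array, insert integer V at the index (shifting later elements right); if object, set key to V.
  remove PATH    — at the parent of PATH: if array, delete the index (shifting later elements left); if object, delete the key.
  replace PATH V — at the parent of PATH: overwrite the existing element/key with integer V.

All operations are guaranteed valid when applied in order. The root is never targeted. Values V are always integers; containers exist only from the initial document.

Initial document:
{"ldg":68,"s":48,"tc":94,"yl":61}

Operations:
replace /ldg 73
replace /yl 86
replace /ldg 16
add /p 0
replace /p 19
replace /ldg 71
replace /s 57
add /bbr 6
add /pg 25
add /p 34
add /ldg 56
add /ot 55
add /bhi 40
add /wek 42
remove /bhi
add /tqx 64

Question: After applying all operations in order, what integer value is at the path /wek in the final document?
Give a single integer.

After op 1 (replace /ldg 73): {"ldg":73,"s":48,"tc":94,"yl":61}
After op 2 (replace /yl 86): {"ldg":73,"s":48,"tc":94,"yl":86}
After op 3 (replace /ldg 16): {"ldg":16,"s":48,"tc":94,"yl":86}
After op 4 (add /p 0): {"ldg":16,"p":0,"s":48,"tc":94,"yl":86}
After op 5 (replace /p 19): {"ldg":16,"p":19,"s":48,"tc":94,"yl":86}
After op 6 (replace /ldg 71): {"ldg":71,"p":19,"s":48,"tc":94,"yl":86}
After op 7 (replace /s 57): {"ldg":71,"p":19,"s":57,"tc":94,"yl":86}
After op 8 (add /bbr 6): {"bbr":6,"ldg":71,"p":19,"s":57,"tc":94,"yl":86}
After op 9 (add /pg 25): {"bbr":6,"ldg":71,"p":19,"pg":25,"s":57,"tc":94,"yl":86}
After op 10 (add /p 34): {"bbr":6,"ldg":71,"p":34,"pg":25,"s":57,"tc":94,"yl":86}
After op 11 (add /ldg 56): {"bbr":6,"ldg":56,"p":34,"pg":25,"s":57,"tc":94,"yl":86}
After op 12 (add /ot 55): {"bbr":6,"ldg":56,"ot":55,"p":34,"pg":25,"s":57,"tc":94,"yl":86}
After op 13 (add /bhi 40): {"bbr":6,"bhi":40,"ldg":56,"ot":55,"p":34,"pg":25,"s":57,"tc":94,"yl":86}
After op 14 (add /wek 42): {"bbr":6,"bhi":40,"ldg":56,"ot":55,"p":34,"pg":25,"s":57,"tc":94,"wek":42,"yl":86}
After op 15 (remove /bhi): {"bbr":6,"ldg":56,"ot":55,"p":34,"pg":25,"s":57,"tc":94,"wek":42,"yl":86}
After op 16 (add /tqx 64): {"bbr":6,"ldg":56,"ot":55,"p":34,"pg":25,"s":57,"tc":94,"tqx":64,"wek":42,"yl":86}
Value at /wek: 42

Answer: 42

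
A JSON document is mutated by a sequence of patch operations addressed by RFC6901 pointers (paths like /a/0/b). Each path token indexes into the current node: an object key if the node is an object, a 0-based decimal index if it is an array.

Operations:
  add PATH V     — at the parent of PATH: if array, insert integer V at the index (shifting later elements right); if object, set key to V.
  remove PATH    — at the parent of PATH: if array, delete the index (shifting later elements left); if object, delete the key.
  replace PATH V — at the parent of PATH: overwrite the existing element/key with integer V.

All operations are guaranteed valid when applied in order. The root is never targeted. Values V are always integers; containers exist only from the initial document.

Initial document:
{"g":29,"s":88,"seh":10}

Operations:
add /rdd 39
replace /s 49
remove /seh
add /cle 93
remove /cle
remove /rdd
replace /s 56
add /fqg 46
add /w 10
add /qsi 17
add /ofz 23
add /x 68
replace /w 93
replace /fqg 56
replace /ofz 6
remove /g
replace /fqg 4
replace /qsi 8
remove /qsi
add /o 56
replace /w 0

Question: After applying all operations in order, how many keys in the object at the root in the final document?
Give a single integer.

Answer: 6

Derivation:
After op 1 (add /rdd 39): {"g":29,"rdd":39,"s":88,"seh":10}
After op 2 (replace /s 49): {"g":29,"rdd":39,"s":49,"seh":10}
After op 3 (remove /seh): {"g":29,"rdd":39,"s":49}
After op 4 (add /cle 93): {"cle":93,"g":29,"rdd":39,"s":49}
After op 5 (remove /cle): {"g":29,"rdd":39,"s":49}
After op 6 (remove /rdd): {"g":29,"s":49}
After op 7 (replace /s 56): {"g":29,"s":56}
After op 8 (add /fqg 46): {"fqg":46,"g":29,"s":56}
After op 9 (add /w 10): {"fqg":46,"g":29,"s":56,"w":10}
After op 10 (add /qsi 17): {"fqg":46,"g":29,"qsi":17,"s":56,"w":10}
After op 11 (add /ofz 23): {"fqg":46,"g":29,"ofz":23,"qsi":17,"s":56,"w":10}
After op 12 (add /x 68): {"fqg":46,"g":29,"ofz":23,"qsi":17,"s":56,"w":10,"x":68}
After op 13 (replace /w 93): {"fqg":46,"g":29,"ofz":23,"qsi":17,"s":56,"w":93,"x":68}
After op 14 (replace /fqg 56): {"fqg":56,"g":29,"ofz":23,"qsi":17,"s":56,"w":93,"x":68}
After op 15 (replace /ofz 6): {"fqg":56,"g":29,"ofz":6,"qsi":17,"s":56,"w":93,"x":68}
After op 16 (remove /g): {"fqg":56,"ofz":6,"qsi":17,"s":56,"w":93,"x":68}
After op 17 (replace /fqg 4): {"fqg":4,"ofz":6,"qsi":17,"s":56,"w":93,"x":68}
After op 18 (replace /qsi 8): {"fqg":4,"ofz":6,"qsi":8,"s":56,"w":93,"x":68}
After op 19 (remove /qsi): {"fqg":4,"ofz":6,"s":56,"w":93,"x":68}
After op 20 (add /o 56): {"fqg":4,"o":56,"ofz":6,"s":56,"w":93,"x":68}
After op 21 (replace /w 0): {"fqg":4,"o":56,"ofz":6,"s":56,"w":0,"x":68}
Size at the root: 6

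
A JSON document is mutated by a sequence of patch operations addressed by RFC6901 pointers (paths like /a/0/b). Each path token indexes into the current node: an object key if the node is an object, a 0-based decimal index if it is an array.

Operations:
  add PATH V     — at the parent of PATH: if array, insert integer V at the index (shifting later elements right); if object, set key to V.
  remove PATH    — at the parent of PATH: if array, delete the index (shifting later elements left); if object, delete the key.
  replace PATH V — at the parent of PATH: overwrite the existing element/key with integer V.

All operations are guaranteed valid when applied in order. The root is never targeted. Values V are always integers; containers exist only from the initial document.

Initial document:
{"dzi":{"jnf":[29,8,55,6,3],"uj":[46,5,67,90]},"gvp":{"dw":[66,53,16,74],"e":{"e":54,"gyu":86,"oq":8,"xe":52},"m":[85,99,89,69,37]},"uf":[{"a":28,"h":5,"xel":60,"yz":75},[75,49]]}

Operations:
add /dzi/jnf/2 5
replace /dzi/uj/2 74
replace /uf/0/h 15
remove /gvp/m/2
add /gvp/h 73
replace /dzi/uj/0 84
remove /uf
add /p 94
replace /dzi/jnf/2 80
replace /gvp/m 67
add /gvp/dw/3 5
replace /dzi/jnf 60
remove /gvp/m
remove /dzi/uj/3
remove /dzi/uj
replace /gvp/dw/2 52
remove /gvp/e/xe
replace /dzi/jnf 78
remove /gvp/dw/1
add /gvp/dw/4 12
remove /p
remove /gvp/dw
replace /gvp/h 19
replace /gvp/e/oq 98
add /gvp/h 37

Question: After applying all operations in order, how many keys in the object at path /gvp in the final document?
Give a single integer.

After op 1 (add /dzi/jnf/2 5): {"dzi":{"jnf":[29,8,5,55,6,3],"uj":[46,5,67,90]},"gvp":{"dw":[66,53,16,74],"e":{"e":54,"gyu":86,"oq":8,"xe":52},"m":[85,99,89,69,37]},"uf":[{"a":28,"h":5,"xel":60,"yz":75},[75,49]]}
After op 2 (replace /dzi/uj/2 74): {"dzi":{"jnf":[29,8,5,55,6,3],"uj":[46,5,74,90]},"gvp":{"dw":[66,53,16,74],"e":{"e":54,"gyu":86,"oq":8,"xe":52},"m":[85,99,89,69,37]},"uf":[{"a":28,"h":5,"xel":60,"yz":75},[75,49]]}
After op 3 (replace /uf/0/h 15): {"dzi":{"jnf":[29,8,5,55,6,3],"uj":[46,5,74,90]},"gvp":{"dw":[66,53,16,74],"e":{"e":54,"gyu":86,"oq":8,"xe":52},"m":[85,99,89,69,37]},"uf":[{"a":28,"h":15,"xel":60,"yz":75},[75,49]]}
After op 4 (remove /gvp/m/2): {"dzi":{"jnf":[29,8,5,55,6,3],"uj":[46,5,74,90]},"gvp":{"dw":[66,53,16,74],"e":{"e":54,"gyu":86,"oq":8,"xe":52},"m":[85,99,69,37]},"uf":[{"a":28,"h":15,"xel":60,"yz":75},[75,49]]}
After op 5 (add /gvp/h 73): {"dzi":{"jnf":[29,8,5,55,6,3],"uj":[46,5,74,90]},"gvp":{"dw":[66,53,16,74],"e":{"e":54,"gyu":86,"oq":8,"xe":52},"h":73,"m":[85,99,69,37]},"uf":[{"a":28,"h":15,"xel":60,"yz":75},[75,49]]}
After op 6 (replace /dzi/uj/0 84): {"dzi":{"jnf":[29,8,5,55,6,3],"uj":[84,5,74,90]},"gvp":{"dw":[66,53,16,74],"e":{"e":54,"gyu":86,"oq":8,"xe":52},"h":73,"m":[85,99,69,37]},"uf":[{"a":28,"h":15,"xel":60,"yz":75},[75,49]]}
After op 7 (remove /uf): {"dzi":{"jnf":[29,8,5,55,6,3],"uj":[84,5,74,90]},"gvp":{"dw":[66,53,16,74],"e":{"e":54,"gyu":86,"oq":8,"xe":52},"h":73,"m":[85,99,69,37]}}
After op 8 (add /p 94): {"dzi":{"jnf":[29,8,5,55,6,3],"uj":[84,5,74,90]},"gvp":{"dw":[66,53,16,74],"e":{"e":54,"gyu":86,"oq":8,"xe":52},"h":73,"m":[85,99,69,37]},"p":94}
After op 9 (replace /dzi/jnf/2 80): {"dzi":{"jnf":[29,8,80,55,6,3],"uj":[84,5,74,90]},"gvp":{"dw":[66,53,16,74],"e":{"e":54,"gyu":86,"oq":8,"xe":52},"h":73,"m":[85,99,69,37]},"p":94}
After op 10 (replace /gvp/m 67): {"dzi":{"jnf":[29,8,80,55,6,3],"uj":[84,5,74,90]},"gvp":{"dw":[66,53,16,74],"e":{"e":54,"gyu":86,"oq":8,"xe":52},"h":73,"m":67},"p":94}
After op 11 (add /gvp/dw/3 5): {"dzi":{"jnf":[29,8,80,55,6,3],"uj":[84,5,74,90]},"gvp":{"dw":[66,53,16,5,74],"e":{"e":54,"gyu":86,"oq":8,"xe":52},"h":73,"m":67},"p":94}
After op 12 (replace /dzi/jnf 60): {"dzi":{"jnf":60,"uj":[84,5,74,90]},"gvp":{"dw":[66,53,16,5,74],"e":{"e":54,"gyu":86,"oq":8,"xe":52},"h":73,"m":67},"p":94}
After op 13 (remove /gvp/m): {"dzi":{"jnf":60,"uj":[84,5,74,90]},"gvp":{"dw":[66,53,16,5,74],"e":{"e":54,"gyu":86,"oq":8,"xe":52},"h":73},"p":94}
After op 14 (remove /dzi/uj/3): {"dzi":{"jnf":60,"uj":[84,5,74]},"gvp":{"dw":[66,53,16,5,74],"e":{"e":54,"gyu":86,"oq":8,"xe":52},"h":73},"p":94}
After op 15 (remove /dzi/uj): {"dzi":{"jnf":60},"gvp":{"dw":[66,53,16,5,74],"e":{"e":54,"gyu":86,"oq":8,"xe":52},"h":73},"p":94}
After op 16 (replace /gvp/dw/2 52): {"dzi":{"jnf":60},"gvp":{"dw":[66,53,52,5,74],"e":{"e":54,"gyu":86,"oq":8,"xe":52},"h":73},"p":94}
After op 17 (remove /gvp/e/xe): {"dzi":{"jnf":60},"gvp":{"dw":[66,53,52,5,74],"e":{"e":54,"gyu":86,"oq":8},"h":73},"p":94}
After op 18 (replace /dzi/jnf 78): {"dzi":{"jnf":78},"gvp":{"dw":[66,53,52,5,74],"e":{"e":54,"gyu":86,"oq":8},"h":73},"p":94}
After op 19 (remove /gvp/dw/1): {"dzi":{"jnf":78},"gvp":{"dw":[66,52,5,74],"e":{"e":54,"gyu":86,"oq":8},"h":73},"p":94}
After op 20 (add /gvp/dw/4 12): {"dzi":{"jnf":78},"gvp":{"dw":[66,52,5,74,12],"e":{"e":54,"gyu":86,"oq":8},"h":73},"p":94}
After op 21 (remove /p): {"dzi":{"jnf":78},"gvp":{"dw":[66,52,5,74,12],"e":{"e":54,"gyu":86,"oq":8},"h":73}}
After op 22 (remove /gvp/dw): {"dzi":{"jnf":78},"gvp":{"e":{"e":54,"gyu":86,"oq":8},"h":73}}
After op 23 (replace /gvp/h 19): {"dzi":{"jnf":78},"gvp":{"e":{"e":54,"gyu":86,"oq":8},"h":19}}
After op 24 (replace /gvp/e/oq 98): {"dzi":{"jnf":78},"gvp":{"e":{"e":54,"gyu":86,"oq":98},"h":19}}
After op 25 (add /gvp/h 37): {"dzi":{"jnf":78},"gvp":{"e":{"e":54,"gyu":86,"oq":98},"h":37}}
Size at path /gvp: 2

Answer: 2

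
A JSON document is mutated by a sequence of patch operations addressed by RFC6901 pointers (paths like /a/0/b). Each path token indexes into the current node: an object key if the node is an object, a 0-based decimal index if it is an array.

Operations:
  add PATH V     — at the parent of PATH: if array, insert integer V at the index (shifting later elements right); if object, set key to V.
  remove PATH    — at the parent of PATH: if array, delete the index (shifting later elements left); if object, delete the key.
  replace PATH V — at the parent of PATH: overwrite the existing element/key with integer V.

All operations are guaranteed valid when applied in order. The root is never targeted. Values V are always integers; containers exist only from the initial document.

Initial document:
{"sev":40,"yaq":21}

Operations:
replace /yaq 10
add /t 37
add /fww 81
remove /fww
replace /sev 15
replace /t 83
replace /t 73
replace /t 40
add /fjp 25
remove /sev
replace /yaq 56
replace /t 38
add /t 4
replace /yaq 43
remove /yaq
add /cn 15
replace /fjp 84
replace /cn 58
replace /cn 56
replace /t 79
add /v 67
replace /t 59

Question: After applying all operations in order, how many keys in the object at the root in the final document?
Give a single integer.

After op 1 (replace /yaq 10): {"sev":40,"yaq":10}
After op 2 (add /t 37): {"sev":40,"t":37,"yaq":10}
After op 3 (add /fww 81): {"fww":81,"sev":40,"t":37,"yaq":10}
After op 4 (remove /fww): {"sev":40,"t":37,"yaq":10}
After op 5 (replace /sev 15): {"sev":15,"t":37,"yaq":10}
After op 6 (replace /t 83): {"sev":15,"t":83,"yaq":10}
After op 7 (replace /t 73): {"sev":15,"t":73,"yaq":10}
After op 8 (replace /t 40): {"sev":15,"t":40,"yaq":10}
After op 9 (add /fjp 25): {"fjp":25,"sev":15,"t":40,"yaq":10}
After op 10 (remove /sev): {"fjp":25,"t":40,"yaq":10}
After op 11 (replace /yaq 56): {"fjp":25,"t":40,"yaq":56}
After op 12 (replace /t 38): {"fjp":25,"t":38,"yaq":56}
After op 13 (add /t 4): {"fjp":25,"t":4,"yaq":56}
After op 14 (replace /yaq 43): {"fjp":25,"t":4,"yaq":43}
After op 15 (remove /yaq): {"fjp":25,"t":4}
After op 16 (add /cn 15): {"cn":15,"fjp":25,"t":4}
After op 17 (replace /fjp 84): {"cn":15,"fjp":84,"t":4}
After op 18 (replace /cn 58): {"cn":58,"fjp":84,"t":4}
After op 19 (replace /cn 56): {"cn":56,"fjp":84,"t":4}
After op 20 (replace /t 79): {"cn":56,"fjp":84,"t":79}
After op 21 (add /v 67): {"cn":56,"fjp":84,"t":79,"v":67}
After op 22 (replace /t 59): {"cn":56,"fjp":84,"t":59,"v":67}
Size at the root: 4

Answer: 4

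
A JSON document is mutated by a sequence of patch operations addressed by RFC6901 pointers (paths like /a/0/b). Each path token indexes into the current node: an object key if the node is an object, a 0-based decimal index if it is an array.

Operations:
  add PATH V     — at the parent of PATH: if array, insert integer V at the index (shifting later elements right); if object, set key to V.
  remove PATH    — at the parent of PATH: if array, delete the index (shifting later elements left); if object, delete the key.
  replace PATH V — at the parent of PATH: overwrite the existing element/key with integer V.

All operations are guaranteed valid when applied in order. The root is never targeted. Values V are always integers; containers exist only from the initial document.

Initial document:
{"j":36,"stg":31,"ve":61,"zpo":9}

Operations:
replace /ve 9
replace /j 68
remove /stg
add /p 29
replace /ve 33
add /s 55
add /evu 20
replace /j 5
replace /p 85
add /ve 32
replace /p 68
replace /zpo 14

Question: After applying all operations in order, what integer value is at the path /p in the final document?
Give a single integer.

Answer: 68

Derivation:
After op 1 (replace /ve 9): {"j":36,"stg":31,"ve":9,"zpo":9}
After op 2 (replace /j 68): {"j":68,"stg":31,"ve":9,"zpo":9}
After op 3 (remove /stg): {"j":68,"ve":9,"zpo":9}
After op 4 (add /p 29): {"j":68,"p":29,"ve":9,"zpo":9}
After op 5 (replace /ve 33): {"j":68,"p":29,"ve":33,"zpo":9}
After op 6 (add /s 55): {"j":68,"p":29,"s":55,"ve":33,"zpo":9}
After op 7 (add /evu 20): {"evu":20,"j":68,"p":29,"s":55,"ve":33,"zpo":9}
After op 8 (replace /j 5): {"evu":20,"j":5,"p":29,"s":55,"ve":33,"zpo":9}
After op 9 (replace /p 85): {"evu":20,"j":5,"p":85,"s":55,"ve":33,"zpo":9}
After op 10 (add /ve 32): {"evu":20,"j":5,"p":85,"s":55,"ve":32,"zpo":9}
After op 11 (replace /p 68): {"evu":20,"j":5,"p":68,"s":55,"ve":32,"zpo":9}
After op 12 (replace /zpo 14): {"evu":20,"j":5,"p":68,"s":55,"ve":32,"zpo":14}
Value at /p: 68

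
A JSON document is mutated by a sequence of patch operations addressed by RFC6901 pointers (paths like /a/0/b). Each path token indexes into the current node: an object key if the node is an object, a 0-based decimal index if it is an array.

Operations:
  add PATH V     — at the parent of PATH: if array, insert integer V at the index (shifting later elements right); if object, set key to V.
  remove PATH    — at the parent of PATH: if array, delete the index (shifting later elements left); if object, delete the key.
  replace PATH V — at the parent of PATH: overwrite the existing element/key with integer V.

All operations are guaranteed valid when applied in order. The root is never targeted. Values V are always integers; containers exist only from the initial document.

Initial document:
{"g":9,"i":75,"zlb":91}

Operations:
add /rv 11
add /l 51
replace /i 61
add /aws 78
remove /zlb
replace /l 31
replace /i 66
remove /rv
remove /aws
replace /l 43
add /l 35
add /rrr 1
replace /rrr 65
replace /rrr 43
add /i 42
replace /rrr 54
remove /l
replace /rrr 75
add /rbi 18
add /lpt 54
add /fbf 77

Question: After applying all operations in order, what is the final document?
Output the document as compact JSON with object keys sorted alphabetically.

Answer: {"fbf":77,"g":9,"i":42,"lpt":54,"rbi":18,"rrr":75}

Derivation:
After op 1 (add /rv 11): {"g":9,"i":75,"rv":11,"zlb":91}
After op 2 (add /l 51): {"g":9,"i":75,"l":51,"rv":11,"zlb":91}
After op 3 (replace /i 61): {"g":9,"i":61,"l":51,"rv":11,"zlb":91}
After op 4 (add /aws 78): {"aws":78,"g":9,"i":61,"l":51,"rv":11,"zlb":91}
After op 5 (remove /zlb): {"aws":78,"g":9,"i":61,"l":51,"rv":11}
After op 6 (replace /l 31): {"aws":78,"g":9,"i":61,"l":31,"rv":11}
After op 7 (replace /i 66): {"aws":78,"g":9,"i":66,"l":31,"rv":11}
After op 8 (remove /rv): {"aws":78,"g":9,"i":66,"l":31}
After op 9 (remove /aws): {"g":9,"i":66,"l":31}
After op 10 (replace /l 43): {"g":9,"i":66,"l":43}
After op 11 (add /l 35): {"g":9,"i":66,"l":35}
After op 12 (add /rrr 1): {"g":9,"i":66,"l":35,"rrr":1}
After op 13 (replace /rrr 65): {"g":9,"i":66,"l":35,"rrr":65}
After op 14 (replace /rrr 43): {"g":9,"i":66,"l":35,"rrr":43}
After op 15 (add /i 42): {"g":9,"i":42,"l":35,"rrr":43}
After op 16 (replace /rrr 54): {"g":9,"i":42,"l":35,"rrr":54}
After op 17 (remove /l): {"g":9,"i":42,"rrr":54}
After op 18 (replace /rrr 75): {"g":9,"i":42,"rrr":75}
After op 19 (add /rbi 18): {"g":9,"i":42,"rbi":18,"rrr":75}
After op 20 (add /lpt 54): {"g":9,"i":42,"lpt":54,"rbi":18,"rrr":75}
After op 21 (add /fbf 77): {"fbf":77,"g":9,"i":42,"lpt":54,"rbi":18,"rrr":75}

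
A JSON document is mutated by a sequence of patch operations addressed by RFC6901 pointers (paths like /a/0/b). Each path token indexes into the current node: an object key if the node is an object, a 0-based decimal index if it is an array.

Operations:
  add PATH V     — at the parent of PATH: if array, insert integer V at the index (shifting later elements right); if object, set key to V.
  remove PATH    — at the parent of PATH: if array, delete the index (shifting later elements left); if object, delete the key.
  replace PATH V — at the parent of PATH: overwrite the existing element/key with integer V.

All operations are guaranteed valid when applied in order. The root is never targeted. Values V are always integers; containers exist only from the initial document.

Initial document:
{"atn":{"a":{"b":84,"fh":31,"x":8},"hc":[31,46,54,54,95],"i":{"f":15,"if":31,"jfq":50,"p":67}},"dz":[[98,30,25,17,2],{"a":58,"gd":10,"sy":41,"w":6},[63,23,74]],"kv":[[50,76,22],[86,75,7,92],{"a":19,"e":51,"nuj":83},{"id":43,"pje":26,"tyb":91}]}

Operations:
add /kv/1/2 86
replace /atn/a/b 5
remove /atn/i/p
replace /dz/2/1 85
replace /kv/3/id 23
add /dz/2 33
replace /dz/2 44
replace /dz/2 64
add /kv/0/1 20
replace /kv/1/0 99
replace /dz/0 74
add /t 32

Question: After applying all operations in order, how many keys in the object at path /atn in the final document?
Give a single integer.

After op 1 (add /kv/1/2 86): {"atn":{"a":{"b":84,"fh":31,"x":8},"hc":[31,46,54,54,95],"i":{"f":15,"if":31,"jfq":50,"p":67}},"dz":[[98,30,25,17,2],{"a":58,"gd":10,"sy":41,"w":6},[63,23,74]],"kv":[[50,76,22],[86,75,86,7,92],{"a":19,"e":51,"nuj":83},{"id":43,"pje":26,"tyb":91}]}
After op 2 (replace /atn/a/b 5): {"atn":{"a":{"b":5,"fh":31,"x":8},"hc":[31,46,54,54,95],"i":{"f":15,"if":31,"jfq":50,"p":67}},"dz":[[98,30,25,17,2],{"a":58,"gd":10,"sy":41,"w":6},[63,23,74]],"kv":[[50,76,22],[86,75,86,7,92],{"a":19,"e":51,"nuj":83},{"id":43,"pje":26,"tyb":91}]}
After op 3 (remove /atn/i/p): {"atn":{"a":{"b":5,"fh":31,"x":8},"hc":[31,46,54,54,95],"i":{"f":15,"if":31,"jfq":50}},"dz":[[98,30,25,17,2],{"a":58,"gd":10,"sy":41,"w":6},[63,23,74]],"kv":[[50,76,22],[86,75,86,7,92],{"a":19,"e":51,"nuj":83},{"id":43,"pje":26,"tyb":91}]}
After op 4 (replace /dz/2/1 85): {"atn":{"a":{"b":5,"fh":31,"x":8},"hc":[31,46,54,54,95],"i":{"f":15,"if":31,"jfq":50}},"dz":[[98,30,25,17,2],{"a":58,"gd":10,"sy":41,"w":6},[63,85,74]],"kv":[[50,76,22],[86,75,86,7,92],{"a":19,"e":51,"nuj":83},{"id":43,"pje":26,"tyb":91}]}
After op 5 (replace /kv/3/id 23): {"atn":{"a":{"b":5,"fh":31,"x":8},"hc":[31,46,54,54,95],"i":{"f":15,"if":31,"jfq":50}},"dz":[[98,30,25,17,2],{"a":58,"gd":10,"sy":41,"w":6},[63,85,74]],"kv":[[50,76,22],[86,75,86,7,92],{"a":19,"e":51,"nuj":83},{"id":23,"pje":26,"tyb":91}]}
After op 6 (add /dz/2 33): {"atn":{"a":{"b":5,"fh":31,"x":8},"hc":[31,46,54,54,95],"i":{"f":15,"if":31,"jfq":50}},"dz":[[98,30,25,17,2],{"a":58,"gd":10,"sy":41,"w":6},33,[63,85,74]],"kv":[[50,76,22],[86,75,86,7,92],{"a":19,"e":51,"nuj":83},{"id":23,"pje":26,"tyb":91}]}
After op 7 (replace /dz/2 44): {"atn":{"a":{"b":5,"fh":31,"x":8},"hc":[31,46,54,54,95],"i":{"f":15,"if":31,"jfq":50}},"dz":[[98,30,25,17,2],{"a":58,"gd":10,"sy":41,"w":6},44,[63,85,74]],"kv":[[50,76,22],[86,75,86,7,92],{"a":19,"e":51,"nuj":83},{"id":23,"pje":26,"tyb":91}]}
After op 8 (replace /dz/2 64): {"atn":{"a":{"b":5,"fh":31,"x":8},"hc":[31,46,54,54,95],"i":{"f":15,"if":31,"jfq":50}},"dz":[[98,30,25,17,2],{"a":58,"gd":10,"sy":41,"w":6},64,[63,85,74]],"kv":[[50,76,22],[86,75,86,7,92],{"a":19,"e":51,"nuj":83},{"id":23,"pje":26,"tyb":91}]}
After op 9 (add /kv/0/1 20): {"atn":{"a":{"b":5,"fh":31,"x":8},"hc":[31,46,54,54,95],"i":{"f":15,"if":31,"jfq":50}},"dz":[[98,30,25,17,2],{"a":58,"gd":10,"sy":41,"w":6},64,[63,85,74]],"kv":[[50,20,76,22],[86,75,86,7,92],{"a":19,"e":51,"nuj":83},{"id":23,"pje":26,"tyb":91}]}
After op 10 (replace /kv/1/0 99): {"atn":{"a":{"b":5,"fh":31,"x":8},"hc":[31,46,54,54,95],"i":{"f":15,"if":31,"jfq":50}},"dz":[[98,30,25,17,2],{"a":58,"gd":10,"sy":41,"w":6},64,[63,85,74]],"kv":[[50,20,76,22],[99,75,86,7,92],{"a":19,"e":51,"nuj":83},{"id":23,"pje":26,"tyb":91}]}
After op 11 (replace /dz/0 74): {"atn":{"a":{"b":5,"fh":31,"x":8},"hc":[31,46,54,54,95],"i":{"f":15,"if":31,"jfq":50}},"dz":[74,{"a":58,"gd":10,"sy":41,"w":6},64,[63,85,74]],"kv":[[50,20,76,22],[99,75,86,7,92],{"a":19,"e":51,"nuj":83},{"id":23,"pje":26,"tyb":91}]}
After op 12 (add /t 32): {"atn":{"a":{"b":5,"fh":31,"x":8},"hc":[31,46,54,54,95],"i":{"f":15,"if":31,"jfq":50}},"dz":[74,{"a":58,"gd":10,"sy":41,"w":6},64,[63,85,74]],"kv":[[50,20,76,22],[99,75,86,7,92],{"a":19,"e":51,"nuj":83},{"id":23,"pje":26,"tyb":91}],"t":32}
Size at path /atn: 3

Answer: 3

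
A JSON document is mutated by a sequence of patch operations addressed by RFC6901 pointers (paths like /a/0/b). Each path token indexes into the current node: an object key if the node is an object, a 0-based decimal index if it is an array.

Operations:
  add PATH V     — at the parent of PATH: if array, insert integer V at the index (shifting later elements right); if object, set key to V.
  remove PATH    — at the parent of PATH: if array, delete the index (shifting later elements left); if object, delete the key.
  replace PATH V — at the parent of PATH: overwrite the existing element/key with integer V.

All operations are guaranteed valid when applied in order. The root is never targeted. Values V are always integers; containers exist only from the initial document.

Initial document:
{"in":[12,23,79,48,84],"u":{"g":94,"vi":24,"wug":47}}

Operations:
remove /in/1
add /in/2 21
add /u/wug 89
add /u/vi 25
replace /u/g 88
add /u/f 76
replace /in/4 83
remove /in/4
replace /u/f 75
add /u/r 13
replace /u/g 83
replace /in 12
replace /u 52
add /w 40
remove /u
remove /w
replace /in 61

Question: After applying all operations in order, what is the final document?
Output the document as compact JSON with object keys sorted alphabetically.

Answer: {"in":61}

Derivation:
After op 1 (remove /in/1): {"in":[12,79,48,84],"u":{"g":94,"vi":24,"wug":47}}
After op 2 (add /in/2 21): {"in":[12,79,21,48,84],"u":{"g":94,"vi":24,"wug":47}}
After op 3 (add /u/wug 89): {"in":[12,79,21,48,84],"u":{"g":94,"vi":24,"wug":89}}
After op 4 (add /u/vi 25): {"in":[12,79,21,48,84],"u":{"g":94,"vi":25,"wug":89}}
After op 5 (replace /u/g 88): {"in":[12,79,21,48,84],"u":{"g":88,"vi":25,"wug":89}}
After op 6 (add /u/f 76): {"in":[12,79,21,48,84],"u":{"f":76,"g":88,"vi":25,"wug":89}}
After op 7 (replace /in/4 83): {"in":[12,79,21,48,83],"u":{"f":76,"g":88,"vi":25,"wug":89}}
After op 8 (remove /in/4): {"in":[12,79,21,48],"u":{"f":76,"g":88,"vi":25,"wug":89}}
After op 9 (replace /u/f 75): {"in":[12,79,21,48],"u":{"f":75,"g":88,"vi":25,"wug":89}}
After op 10 (add /u/r 13): {"in":[12,79,21,48],"u":{"f":75,"g":88,"r":13,"vi":25,"wug":89}}
After op 11 (replace /u/g 83): {"in":[12,79,21,48],"u":{"f":75,"g":83,"r":13,"vi":25,"wug":89}}
After op 12 (replace /in 12): {"in":12,"u":{"f":75,"g":83,"r":13,"vi":25,"wug":89}}
After op 13 (replace /u 52): {"in":12,"u":52}
After op 14 (add /w 40): {"in":12,"u":52,"w":40}
After op 15 (remove /u): {"in":12,"w":40}
After op 16 (remove /w): {"in":12}
After op 17 (replace /in 61): {"in":61}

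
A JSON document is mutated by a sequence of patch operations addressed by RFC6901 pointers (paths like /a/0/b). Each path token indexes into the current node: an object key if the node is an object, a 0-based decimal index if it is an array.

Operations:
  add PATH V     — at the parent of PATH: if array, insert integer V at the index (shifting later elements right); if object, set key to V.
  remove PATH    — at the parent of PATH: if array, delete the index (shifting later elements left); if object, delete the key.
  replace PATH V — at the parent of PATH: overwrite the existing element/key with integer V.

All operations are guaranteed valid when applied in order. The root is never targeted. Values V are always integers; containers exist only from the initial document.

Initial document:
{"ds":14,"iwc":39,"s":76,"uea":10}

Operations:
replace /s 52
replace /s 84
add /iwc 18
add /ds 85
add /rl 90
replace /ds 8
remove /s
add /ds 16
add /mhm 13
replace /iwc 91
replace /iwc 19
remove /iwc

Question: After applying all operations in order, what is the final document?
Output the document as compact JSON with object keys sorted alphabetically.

After op 1 (replace /s 52): {"ds":14,"iwc":39,"s":52,"uea":10}
After op 2 (replace /s 84): {"ds":14,"iwc":39,"s":84,"uea":10}
After op 3 (add /iwc 18): {"ds":14,"iwc":18,"s":84,"uea":10}
After op 4 (add /ds 85): {"ds":85,"iwc":18,"s":84,"uea":10}
After op 5 (add /rl 90): {"ds":85,"iwc":18,"rl":90,"s":84,"uea":10}
After op 6 (replace /ds 8): {"ds":8,"iwc":18,"rl":90,"s":84,"uea":10}
After op 7 (remove /s): {"ds":8,"iwc":18,"rl":90,"uea":10}
After op 8 (add /ds 16): {"ds":16,"iwc":18,"rl":90,"uea":10}
After op 9 (add /mhm 13): {"ds":16,"iwc":18,"mhm":13,"rl":90,"uea":10}
After op 10 (replace /iwc 91): {"ds":16,"iwc":91,"mhm":13,"rl":90,"uea":10}
After op 11 (replace /iwc 19): {"ds":16,"iwc":19,"mhm":13,"rl":90,"uea":10}
After op 12 (remove /iwc): {"ds":16,"mhm":13,"rl":90,"uea":10}

Answer: {"ds":16,"mhm":13,"rl":90,"uea":10}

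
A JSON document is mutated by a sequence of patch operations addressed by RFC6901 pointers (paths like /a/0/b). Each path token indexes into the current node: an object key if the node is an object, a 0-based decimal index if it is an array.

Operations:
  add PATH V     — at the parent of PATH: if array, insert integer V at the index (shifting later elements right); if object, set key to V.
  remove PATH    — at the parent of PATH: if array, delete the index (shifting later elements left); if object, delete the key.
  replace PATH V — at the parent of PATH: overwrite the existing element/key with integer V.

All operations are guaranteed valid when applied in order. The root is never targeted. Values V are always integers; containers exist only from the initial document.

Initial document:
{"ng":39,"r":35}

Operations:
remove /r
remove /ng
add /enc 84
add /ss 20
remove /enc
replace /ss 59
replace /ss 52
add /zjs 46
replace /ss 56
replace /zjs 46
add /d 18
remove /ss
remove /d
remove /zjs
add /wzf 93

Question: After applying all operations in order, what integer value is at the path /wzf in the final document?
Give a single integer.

Answer: 93

Derivation:
After op 1 (remove /r): {"ng":39}
After op 2 (remove /ng): {}
After op 3 (add /enc 84): {"enc":84}
After op 4 (add /ss 20): {"enc":84,"ss":20}
After op 5 (remove /enc): {"ss":20}
After op 6 (replace /ss 59): {"ss":59}
After op 7 (replace /ss 52): {"ss":52}
After op 8 (add /zjs 46): {"ss":52,"zjs":46}
After op 9 (replace /ss 56): {"ss":56,"zjs":46}
After op 10 (replace /zjs 46): {"ss":56,"zjs":46}
After op 11 (add /d 18): {"d":18,"ss":56,"zjs":46}
After op 12 (remove /ss): {"d":18,"zjs":46}
After op 13 (remove /d): {"zjs":46}
After op 14 (remove /zjs): {}
After op 15 (add /wzf 93): {"wzf":93}
Value at /wzf: 93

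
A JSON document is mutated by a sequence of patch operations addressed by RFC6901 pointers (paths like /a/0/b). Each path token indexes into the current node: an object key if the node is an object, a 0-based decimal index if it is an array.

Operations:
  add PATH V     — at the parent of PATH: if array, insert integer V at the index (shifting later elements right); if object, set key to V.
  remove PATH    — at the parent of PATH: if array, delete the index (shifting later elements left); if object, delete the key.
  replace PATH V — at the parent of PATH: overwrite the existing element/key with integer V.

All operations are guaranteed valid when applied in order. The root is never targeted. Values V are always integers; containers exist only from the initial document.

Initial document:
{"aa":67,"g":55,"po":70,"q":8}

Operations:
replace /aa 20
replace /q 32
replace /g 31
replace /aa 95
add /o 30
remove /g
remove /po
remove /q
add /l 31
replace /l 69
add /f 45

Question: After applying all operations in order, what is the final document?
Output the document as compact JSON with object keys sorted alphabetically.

Answer: {"aa":95,"f":45,"l":69,"o":30}

Derivation:
After op 1 (replace /aa 20): {"aa":20,"g":55,"po":70,"q":8}
After op 2 (replace /q 32): {"aa":20,"g":55,"po":70,"q":32}
After op 3 (replace /g 31): {"aa":20,"g":31,"po":70,"q":32}
After op 4 (replace /aa 95): {"aa":95,"g":31,"po":70,"q":32}
After op 5 (add /o 30): {"aa":95,"g":31,"o":30,"po":70,"q":32}
After op 6 (remove /g): {"aa":95,"o":30,"po":70,"q":32}
After op 7 (remove /po): {"aa":95,"o":30,"q":32}
After op 8 (remove /q): {"aa":95,"o":30}
After op 9 (add /l 31): {"aa":95,"l":31,"o":30}
After op 10 (replace /l 69): {"aa":95,"l":69,"o":30}
After op 11 (add /f 45): {"aa":95,"f":45,"l":69,"o":30}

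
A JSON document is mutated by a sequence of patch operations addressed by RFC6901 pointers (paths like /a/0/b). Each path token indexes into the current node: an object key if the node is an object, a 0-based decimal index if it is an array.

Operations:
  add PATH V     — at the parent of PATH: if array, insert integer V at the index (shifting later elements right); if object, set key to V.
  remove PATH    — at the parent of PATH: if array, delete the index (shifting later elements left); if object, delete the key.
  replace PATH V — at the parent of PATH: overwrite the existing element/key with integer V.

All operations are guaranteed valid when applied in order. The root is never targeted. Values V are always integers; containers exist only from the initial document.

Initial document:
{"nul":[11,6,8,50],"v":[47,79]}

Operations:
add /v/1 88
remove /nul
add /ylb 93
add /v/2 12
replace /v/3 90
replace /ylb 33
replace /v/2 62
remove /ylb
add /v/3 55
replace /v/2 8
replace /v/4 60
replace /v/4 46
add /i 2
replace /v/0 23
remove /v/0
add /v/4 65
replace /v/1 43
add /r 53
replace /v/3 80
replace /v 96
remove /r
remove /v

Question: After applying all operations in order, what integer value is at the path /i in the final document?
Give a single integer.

Answer: 2

Derivation:
After op 1 (add /v/1 88): {"nul":[11,6,8,50],"v":[47,88,79]}
After op 2 (remove /nul): {"v":[47,88,79]}
After op 3 (add /ylb 93): {"v":[47,88,79],"ylb":93}
After op 4 (add /v/2 12): {"v":[47,88,12,79],"ylb":93}
After op 5 (replace /v/3 90): {"v":[47,88,12,90],"ylb":93}
After op 6 (replace /ylb 33): {"v":[47,88,12,90],"ylb":33}
After op 7 (replace /v/2 62): {"v":[47,88,62,90],"ylb":33}
After op 8 (remove /ylb): {"v":[47,88,62,90]}
After op 9 (add /v/3 55): {"v":[47,88,62,55,90]}
After op 10 (replace /v/2 8): {"v":[47,88,8,55,90]}
After op 11 (replace /v/4 60): {"v":[47,88,8,55,60]}
After op 12 (replace /v/4 46): {"v":[47,88,8,55,46]}
After op 13 (add /i 2): {"i":2,"v":[47,88,8,55,46]}
After op 14 (replace /v/0 23): {"i":2,"v":[23,88,8,55,46]}
After op 15 (remove /v/0): {"i":2,"v":[88,8,55,46]}
After op 16 (add /v/4 65): {"i":2,"v":[88,8,55,46,65]}
After op 17 (replace /v/1 43): {"i":2,"v":[88,43,55,46,65]}
After op 18 (add /r 53): {"i":2,"r":53,"v":[88,43,55,46,65]}
After op 19 (replace /v/3 80): {"i":2,"r":53,"v":[88,43,55,80,65]}
After op 20 (replace /v 96): {"i":2,"r":53,"v":96}
After op 21 (remove /r): {"i":2,"v":96}
After op 22 (remove /v): {"i":2}
Value at /i: 2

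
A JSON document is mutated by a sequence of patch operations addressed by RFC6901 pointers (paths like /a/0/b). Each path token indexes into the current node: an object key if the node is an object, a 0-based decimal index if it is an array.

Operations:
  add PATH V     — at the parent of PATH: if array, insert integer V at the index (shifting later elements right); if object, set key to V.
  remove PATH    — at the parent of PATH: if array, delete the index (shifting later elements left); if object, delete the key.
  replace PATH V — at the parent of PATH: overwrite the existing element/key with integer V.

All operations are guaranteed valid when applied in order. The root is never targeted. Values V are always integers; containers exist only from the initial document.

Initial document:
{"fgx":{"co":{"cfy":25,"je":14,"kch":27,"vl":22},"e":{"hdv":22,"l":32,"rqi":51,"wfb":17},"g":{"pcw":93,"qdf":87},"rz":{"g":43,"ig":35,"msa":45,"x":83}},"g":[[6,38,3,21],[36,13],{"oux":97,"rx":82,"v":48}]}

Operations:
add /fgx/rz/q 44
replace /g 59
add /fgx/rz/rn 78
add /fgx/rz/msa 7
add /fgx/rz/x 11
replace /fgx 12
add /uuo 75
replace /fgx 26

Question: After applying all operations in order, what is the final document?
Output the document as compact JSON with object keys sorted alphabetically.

After op 1 (add /fgx/rz/q 44): {"fgx":{"co":{"cfy":25,"je":14,"kch":27,"vl":22},"e":{"hdv":22,"l":32,"rqi":51,"wfb":17},"g":{"pcw":93,"qdf":87},"rz":{"g":43,"ig":35,"msa":45,"q":44,"x":83}},"g":[[6,38,3,21],[36,13],{"oux":97,"rx":82,"v":48}]}
After op 2 (replace /g 59): {"fgx":{"co":{"cfy":25,"je":14,"kch":27,"vl":22},"e":{"hdv":22,"l":32,"rqi":51,"wfb":17},"g":{"pcw":93,"qdf":87},"rz":{"g":43,"ig":35,"msa":45,"q":44,"x":83}},"g":59}
After op 3 (add /fgx/rz/rn 78): {"fgx":{"co":{"cfy":25,"je":14,"kch":27,"vl":22},"e":{"hdv":22,"l":32,"rqi":51,"wfb":17},"g":{"pcw":93,"qdf":87},"rz":{"g":43,"ig":35,"msa":45,"q":44,"rn":78,"x":83}},"g":59}
After op 4 (add /fgx/rz/msa 7): {"fgx":{"co":{"cfy":25,"je":14,"kch":27,"vl":22},"e":{"hdv":22,"l":32,"rqi":51,"wfb":17},"g":{"pcw":93,"qdf":87},"rz":{"g":43,"ig":35,"msa":7,"q":44,"rn":78,"x":83}},"g":59}
After op 5 (add /fgx/rz/x 11): {"fgx":{"co":{"cfy":25,"je":14,"kch":27,"vl":22},"e":{"hdv":22,"l":32,"rqi":51,"wfb":17},"g":{"pcw":93,"qdf":87},"rz":{"g":43,"ig":35,"msa":7,"q":44,"rn":78,"x":11}},"g":59}
After op 6 (replace /fgx 12): {"fgx":12,"g":59}
After op 7 (add /uuo 75): {"fgx":12,"g":59,"uuo":75}
After op 8 (replace /fgx 26): {"fgx":26,"g":59,"uuo":75}

Answer: {"fgx":26,"g":59,"uuo":75}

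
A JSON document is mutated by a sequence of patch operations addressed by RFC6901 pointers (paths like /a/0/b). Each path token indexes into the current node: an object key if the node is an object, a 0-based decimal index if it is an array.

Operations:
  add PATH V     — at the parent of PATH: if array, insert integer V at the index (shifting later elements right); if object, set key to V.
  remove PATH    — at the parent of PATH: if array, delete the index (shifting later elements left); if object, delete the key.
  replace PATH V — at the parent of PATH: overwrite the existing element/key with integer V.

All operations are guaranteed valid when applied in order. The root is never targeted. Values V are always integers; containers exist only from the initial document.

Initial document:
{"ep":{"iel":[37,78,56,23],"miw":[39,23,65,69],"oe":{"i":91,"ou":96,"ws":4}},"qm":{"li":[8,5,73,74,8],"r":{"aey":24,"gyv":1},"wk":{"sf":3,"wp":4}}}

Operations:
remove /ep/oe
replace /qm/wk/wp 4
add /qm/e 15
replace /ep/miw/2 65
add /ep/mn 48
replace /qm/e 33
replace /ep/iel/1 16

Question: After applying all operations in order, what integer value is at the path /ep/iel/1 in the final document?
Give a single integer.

Answer: 16

Derivation:
After op 1 (remove /ep/oe): {"ep":{"iel":[37,78,56,23],"miw":[39,23,65,69]},"qm":{"li":[8,5,73,74,8],"r":{"aey":24,"gyv":1},"wk":{"sf":3,"wp":4}}}
After op 2 (replace /qm/wk/wp 4): {"ep":{"iel":[37,78,56,23],"miw":[39,23,65,69]},"qm":{"li":[8,5,73,74,8],"r":{"aey":24,"gyv":1},"wk":{"sf":3,"wp":4}}}
After op 3 (add /qm/e 15): {"ep":{"iel":[37,78,56,23],"miw":[39,23,65,69]},"qm":{"e":15,"li":[8,5,73,74,8],"r":{"aey":24,"gyv":1},"wk":{"sf":3,"wp":4}}}
After op 4 (replace /ep/miw/2 65): {"ep":{"iel":[37,78,56,23],"miw":[39,23,65,69]},"qm":{"e":15,"li":[8,5,73,74,8],"r":{"aey":24,"gyv":1},"wk":{"sf":3,"wp":4}}}
After op 5 (add /ep/mn 48): {"ep":{"iel":[37,78,56,23],"miw":[39,23,65,69],"mn":48},"qm":{"e":15,"li":[8,5,73,74,8],"r":{"aey":24,"gyv":1},"wk":{"sf":3,"wp":4}}}
After op 6 (replace /qm/e 33): {"ep":{"iel":[37,78,56,23],"miw":[39,23,65,69],"mn":48},"qm":{"e":33,"li":[8,5,73,74,8],"r":{"aey":24,"gyv":1},"wk":{"sf":3,"wp":4}}}
After op 7 (replace /ep/iel/1 16): {"ep":{"iel":[37,16,56,23],"miw":[39,23,65,69],"mn":48},"qm":{"e":33,"li":[8,5,73,74,8],"r":{"aey":24,"gyv":1},"wk":{"sf":3,"wp":4}}}
Value at /ep/iel/1: 16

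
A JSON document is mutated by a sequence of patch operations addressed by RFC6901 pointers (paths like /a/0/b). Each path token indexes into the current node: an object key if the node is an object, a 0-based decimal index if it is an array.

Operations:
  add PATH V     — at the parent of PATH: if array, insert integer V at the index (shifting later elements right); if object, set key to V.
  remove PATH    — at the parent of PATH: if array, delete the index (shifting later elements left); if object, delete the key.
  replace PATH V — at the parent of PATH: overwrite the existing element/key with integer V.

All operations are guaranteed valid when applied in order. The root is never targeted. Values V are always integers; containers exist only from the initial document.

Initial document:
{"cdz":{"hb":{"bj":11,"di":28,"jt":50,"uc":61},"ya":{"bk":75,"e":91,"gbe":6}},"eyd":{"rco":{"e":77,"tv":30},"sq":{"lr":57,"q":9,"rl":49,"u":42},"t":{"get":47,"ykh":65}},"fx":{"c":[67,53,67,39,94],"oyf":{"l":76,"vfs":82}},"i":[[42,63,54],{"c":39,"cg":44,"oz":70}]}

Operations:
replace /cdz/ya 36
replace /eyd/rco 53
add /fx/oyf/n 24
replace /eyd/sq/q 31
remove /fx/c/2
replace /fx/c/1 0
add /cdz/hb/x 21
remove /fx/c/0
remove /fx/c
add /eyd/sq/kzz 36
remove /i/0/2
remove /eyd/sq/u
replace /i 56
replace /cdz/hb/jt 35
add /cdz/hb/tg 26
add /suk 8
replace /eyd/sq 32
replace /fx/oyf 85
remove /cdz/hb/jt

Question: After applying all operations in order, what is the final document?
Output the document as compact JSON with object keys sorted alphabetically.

After op 1 (replace /cdz/ya 36): {"cdz":{"hb":{"bj":11,"di":28,"jt":50,"uc":61},"ya":36},"eyd":{"rco":{"e":77,"tv":30},"sq":{"lr":57,"q":9,"rl":49,"u":42},"t":{"get":47,"ykh":65}},"fx":{"c":[67,53,67,39,94],"oyf":{"l":76,"vfs":82}},"i":[[42,63,54],{"c":39,"cg":44,"oz":70}]}
After op 2 (replace /eyd/rco 53): {"cdz":{"hb":{"bj":11,"di":28,"jt":50,"uc":61},"ya":36},"eyd":{"rco":53,"sq":{"lr":57,"q":9,"rl":49,"u":42},"t":{"get":47,"ykh":65}},"fx":{"c":[67,53,67,39,94],"oyf":{"l":76,"vfs":82}},"i":[[42,63,54],{"c":39,"cg":44,"oz":70}]}
After op 3 (add /fx/oyf/n 24): {"cdz":{"hb":{"bj":11,"di":28,"jt":50,"uc":61},"ya":36},"eyd":{"rco":53,"sq":{"lr":57,"q":9,"rl":49,"u":42},"t":{"get":47,"ykh":65}},"fx":{"c":[67,53,67,39,94],"oyf":{"l":76,"n":24,"vfs":82}},"i":[[42,63,54],{"c":39,"cg":44,"oz":70}]}
After op 4 (replace /eyd/sq/q 31): {"cdz":{"hb":{"bj":11,"di":28,"jt":50,"uc":61},"ya":36},"eyd":{"rco":53,"sq":{"lr":57,"q":31,"rl":49,"u":42},"t":{"get":47,"ykh":65}},"fx":{"c":[67,53,67,39,94],"oyf":{"l":76,"n":24,"vfs":82}},"i":[[42,63,54],{"c":39,"cg":44,"oz":70}]}
After op 5 (remove /fx/c/2): {"cdz":{"hb":{"bj":11,"di":28,"jt":50,"uc":61},"ya":36},"eyd":{"rco":53,"sq":{"lr":57,"q":31,"rl":49,"u":42},"t":{"get":47,"ykh":65}},"fx":{"c":[67,53,39,94],"oyf":{"l":76,"n":24,"vfs":82}},"i":[[42,63,54],{"c":39,"cg":44,"oz":70}]}
After op 6 (replace /fx/c/1 0): {"cdz":{"hb":{"bj":11,"di":28,"jt":50,"uc":61},"ya":36},"eyd":{"rco":53,"sq":{"lr":57,"q":31,"rl":49,"u":42},"t":{"get":47,"ykh":65}},"fx":{"c":[67,0,39,94],"oyf":{"l":76,"n":24,"vfs":82}},"i":[[42,63,54],{"c":39,"cg":44,"oz":70}]}
After op 7 (add /cdz/hb/x 21): {"cdz":{"hb":{"bj":11,"di":28,"jt":50,"uc":61,"x":21},"ya":36},"eyd":{"rco":53,"sq":{"lr":57,"q":31,"rl":49,"u":42},"t":{"get":47,"ykh":65}},"fx":{"c":[67,0,39,94],"oyf":{"l":76,"n":24,"vfs":82}},"i":[[42,63,54],{"c":39,"cg":44,"oz":70}]}
After op 8 (remove /fx/c/0): {"cdz":{"hb":{"bj":11,"di":28,"jt":50,"uc":61,"x":21},"ya":36},"eyd":{"rco":53,"sq":{"lr":57,"q":31,"rl":49,"u":42},"t":{"get":47,"ykh":65}},"fx":{"c":[0,39,94],"oyf":{"l":76,"n":24,"vfs":82}},"i":[[42,63,54],{"c":39,"cg":44,"oz":70}]}
After op 9 (remove /fx/c): {"cdz":{"hb":{"bj":11,"di":28,"jt":50,"uc":61,"x":21},"ya":36},"eyd":{"rco":53,"sq":{"lr":57,"q":31,"rl":49,"u":42},"t":{"get":47,"ykh":65}},"fx":{"oyf":{"l":76,"n":24,"vfs":82}},"i":[[42,63,54],{"c":39,"cg":44,"oz":70}]}
After op 10 (add /eyd/sq/kzz 36): {"cdz":{"hb":{"bj":11,"di":28,"jt":50,"uc":61,"x":21},"ya":36},"eyd":{"rco":53,"sq":{"kzz":36,"lr":57,"q":31,"rl":49,"u":42},"t":{"get":47,"ykh":65}},"fx":{"oyf":{"l":76,"n":24,"vfs":82}},"i":[[42,63,54],{"c":39,"cg":44,"oz":70}]}
After op 11 (remove /i/0/2): {"cdz":{"hb":{"bj":11,"di":28,"jt":50,"uc":61,"x":21},"ya":36},"eyd":{"rco":53,"sq":{"kzz":36,"lr":57,"q":31,"rl":49,"u":42},"t":{"get":47,"ykh":65}},"fx":{"oyf":{"l":76,"n":24,"vfs":82}},"i":[[42,63],{"c":39,"cg":44,"oz":70}]}
After op 12 (remove /eyd/sq/u): {"cdz":{"hb":{"bj":11,"di":28,"jt":50,"uc":61,"x":21},"ya":36},"eyd":{"rco":53,"sq":{"kzz":36,"lr":57,"q":31,"rl":49},"t":{"get":47,"ykh":65}},"fx":{"oyf":{"l":76,"n":24,"vfs":82}},"i":[[42,63],{"c":39,"cg":44,"oz":70}]}
After op 13 (replace /i 56): {"cdz":{"hb":{"bj":11,"di":28,"jt":50,"uc":61,"x":21},"ya":36},"eyd":{"rco":53,"sq":{"kzz":36,"lr":57,"q":31,"rl":49},"t":{"get":47,"ykh":65}},"fx":{"oyf":{"l":76,"n":24,"vfs":82}},"i":56}
After op 14 (replace /cdz/hb/jt 35): {"cdz":{"hb":{"bj":11,"di":28,"jt":35,"uc":61,"x":21},"ya":36},"eyd":{"rco":53,"sq":{"kzz":36,"lr":57,"q":31,"rl":49},"t":{"get":47,"ykh":65}},"fx":{"oyf":{"l":76,"n":24,"vfs":82}},"i":56}
After op 15 (add /cdz/hb/tg 26): {"cdz":{"hb":{"bj":11,"di":28,"jt":35,"tg":26,"uc":61,"x":21},"ya":36},"eyd":{"rco":53,"sq":{"kzz":36,"lr":57,"q":31,"rl":49},"t":{"get":47,"ykh":65}},"fx":{"oyf":{"l":76,"n":24,"vfs":82}},"i":56}
After op 16 (add /suk 8): {"cdz":{"hb":{"bj":11,"di":28,"jt":35,"tg":26,"uc":61,"x":21},"ya":36},"eyd":{"rco":53,"sq":{"kzz":36,"lr":57,"q":31,"rl":49},"t":{"get":47,"ykh":65}},"fx":{"oyf":{"l":76,"n":24,"vfs":82}},"i":56,"suk":8}
After op 17 (replace /eyd/sq 32): {"cdz":{"hb":{"bj":11,"di":28,"jt":35,"tg":26,"uc":61,"x":21},"ya":36},"eyd":{"rco":53,"sq":32,"t":{"get":47,"ykh":65}},"fx":{"oyf":{"l":76,"n":24,"vfs":82}},"i":56,"suk":8}
After op 18 (replace /fx/oyf 85): {"cdz":{"hb":{"bj":11,"di":28,"jt":35,"tg":26,"uc":61,"x":21},"ya":36},"eyd":{"rco":53,"sq":32,"t":{"get":47,"ykh":65}},"fx":{"oyf":85},"i":56,"suk":8}
After op 19 (remove /cdz/hb/jt): {"cdz":{"hb":{"bj":11,"di":28,"tg":26,"uc":61,"x":21},"ya":36},"eyd":{"rco":53,"sq":32,"t":{"get":47,"ykh":65}},"fx":{"oyf":85},"i":56,"suk":8}

Answer: {"cdz":{"hb":{"bj":11,"di":28,"tg":26,"uc":61,"x":21},"ya":36},"eyd":{"rco":53,"sq":32,"t":{"get":47,"ykh":65}},"fx":{"oyf":85},"i":56,"suk":8}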